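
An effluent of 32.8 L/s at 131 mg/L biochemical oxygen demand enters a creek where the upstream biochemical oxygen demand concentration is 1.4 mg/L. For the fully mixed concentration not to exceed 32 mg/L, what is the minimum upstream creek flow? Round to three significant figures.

Set C_mix = 32: (Q·1.400 + 32.80·131.0) / (Q + 32.80) = 32
→ Q = 32.80·(131.0 − 32)/(32 − 1.400) = 106.1 L/s.

106 L/s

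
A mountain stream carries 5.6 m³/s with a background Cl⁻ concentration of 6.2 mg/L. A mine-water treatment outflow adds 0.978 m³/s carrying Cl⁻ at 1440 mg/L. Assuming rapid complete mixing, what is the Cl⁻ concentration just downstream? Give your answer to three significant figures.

219 mg/L

Conservation of mass: C = (5.600·6.200 + 0.9780·1440) / 6.578 = 1443/6.578 = 219.4 mg/L.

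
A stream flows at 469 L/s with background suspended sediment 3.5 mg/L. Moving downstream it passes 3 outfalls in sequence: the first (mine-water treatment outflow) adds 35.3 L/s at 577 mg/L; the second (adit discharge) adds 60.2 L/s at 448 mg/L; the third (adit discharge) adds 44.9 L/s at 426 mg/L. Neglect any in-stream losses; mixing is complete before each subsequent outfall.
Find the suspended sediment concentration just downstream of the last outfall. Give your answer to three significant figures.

After outfall 1: Q = 469.0 + 35.30 = 504.3 L/s; C = (469.0·3.500 + 35.30·577.0)/504.3 = 43.64 mg/L.
After outfall 2: Q = 504.3 + 60.20 = 564.5 L/s; C = (504.3·43.64 + 60.20·448.0)/564.5 = 86.77 mg/L.
After outfall 3: Q = 564.5 + 44.90 = 609.4 L/s; C = (564.5·86.77 + 44.90·426.0)/609.4 = 111.8 mg/L.

112 mg/L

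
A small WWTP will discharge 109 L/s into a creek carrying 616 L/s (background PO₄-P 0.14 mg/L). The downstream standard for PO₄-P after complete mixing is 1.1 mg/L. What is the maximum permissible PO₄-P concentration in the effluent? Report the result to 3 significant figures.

At the limit, (Qr·Cr + Qe·Cₑ)/(Qr + Qe) = 1.1:
Cₑ = (725.0·1.1 − 616.0·0.1400) / 109.0 = 6.525 mg/L.

6.53 mg/L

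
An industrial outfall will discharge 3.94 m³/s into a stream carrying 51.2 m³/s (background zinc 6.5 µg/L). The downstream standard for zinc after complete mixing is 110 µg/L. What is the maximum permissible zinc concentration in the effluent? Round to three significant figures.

At the limit, (Qr·Cr + Qe·Cₑ)/(Qr + Qe) = 110:
Cₑ = (55.14·110 − 51.20·6.500) / 3.940 = 1455 µg/L.

1450 µg/L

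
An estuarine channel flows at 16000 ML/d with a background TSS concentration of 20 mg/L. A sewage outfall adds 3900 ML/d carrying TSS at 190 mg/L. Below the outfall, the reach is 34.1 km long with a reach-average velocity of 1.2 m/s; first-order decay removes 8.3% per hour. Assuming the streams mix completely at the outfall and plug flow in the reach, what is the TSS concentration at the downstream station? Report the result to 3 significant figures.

26.9 mg/L

After mixing, C = (16000·20.00 + 3900·190.0) / 19900 = 1061000/19900 = 53.32 mg/L.
Travel time t = 34.1·1000 / 1.2 = 28420 s = 7.894 h.
8.3%/h lost → k = −ln(1 − 0.083) = 0.08665 h⁻¹.
First-order decay: C = 53.32·exp(−k·t) = 53.32·0.5046 = 26.90 mg/L.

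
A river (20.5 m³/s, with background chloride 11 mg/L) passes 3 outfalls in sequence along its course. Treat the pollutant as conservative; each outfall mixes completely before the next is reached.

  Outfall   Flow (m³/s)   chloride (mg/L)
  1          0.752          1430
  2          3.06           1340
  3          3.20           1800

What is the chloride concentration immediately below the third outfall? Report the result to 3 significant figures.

406 mg/L

Outfall 1: combined Q = 21.25 m³/s; C = (20.50·11.00 + 0.7520·1430)/21.25 = 61.21 mg/L.
Outfall 2: combined Q = 24.31 m³/s; C = (21.25·61.21 + 3.060·1340)/24.31 = 222.2 mg/L.
Outfall 3: combined Q = 27.51 m³/s; C = (24.31·222.2 + 3.200·1800)/27.51 = 405.7 mg/L.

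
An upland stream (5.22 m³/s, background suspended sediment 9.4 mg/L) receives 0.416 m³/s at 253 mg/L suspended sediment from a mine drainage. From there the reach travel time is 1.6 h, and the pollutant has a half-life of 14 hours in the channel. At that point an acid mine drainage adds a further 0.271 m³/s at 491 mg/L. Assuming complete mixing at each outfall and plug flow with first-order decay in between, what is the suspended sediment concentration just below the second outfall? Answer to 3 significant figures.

46.7 mg/L

Mixed concentration C = ΣQC/ΣQ = (5.220·9.400 + 0.4160·253.0) / 5.636 = 154.3/5.636 = 27.38 mg/L; combined flow 5.636 m³/s.
Half-life 14 h → k = ln 2 / 14 = 0.04951 h⁻¹ = 1.188 d⁻¹.
Applying C = C₀e^(−kt): 27.38 × 0.9238 = 25.30 mg/L.
At the second outfall, C = (5.636·25.30 + 0.2710·491.0) / (5.636 + 0.2710) = 46.66 mg/L.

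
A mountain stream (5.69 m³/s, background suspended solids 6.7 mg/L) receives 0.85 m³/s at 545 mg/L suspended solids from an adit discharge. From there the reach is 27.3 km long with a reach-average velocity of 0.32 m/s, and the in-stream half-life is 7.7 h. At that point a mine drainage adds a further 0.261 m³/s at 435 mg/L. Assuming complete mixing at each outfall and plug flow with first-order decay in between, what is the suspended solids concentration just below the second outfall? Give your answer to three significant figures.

Mixed concentration C = ΣQC/ΣQ = (5.690·6.700 + 0.8500·545.0) / 6.540 = 501.4/6.540 = 76.66 mg/L; combined flow 6.540 m³/s.
Travel time t = 27.3·1000 / 0.32 = 85310 s = 23.70 h.
Half-life 7.7 h → k = ln 2 / 7.7 = 0.09002 h⁻¹ = 2.160 d⁻¹.
Decay over the reach: 76.66·exp(−kt) = 76.66·0.1184 = 9.081 mg/L.
At the second outfall, C = (6.540·9.081 + 0.2610·435.0) / (6.540 + 0.2610) = 25.43 mg/L.

25.4 mg/L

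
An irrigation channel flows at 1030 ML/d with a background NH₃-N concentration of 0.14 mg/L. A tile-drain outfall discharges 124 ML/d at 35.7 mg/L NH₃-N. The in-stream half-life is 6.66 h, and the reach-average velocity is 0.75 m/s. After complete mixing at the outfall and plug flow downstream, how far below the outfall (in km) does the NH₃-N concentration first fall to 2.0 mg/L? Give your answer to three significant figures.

17.7 km

Mass balance: C = (1030·0.1400 + 124.0·35.70) / 1154 = 4571/1154 = 3.961 mg/L.
Half-life 6.66 h → k = ln 2 / 6.66 = 0.1041 h⁻¹ = 2.498 d⁻¹.
Set 3.961·exp(−k·t) = 2.0 → t = ln(3.961/2.0)/k = 23640 s = 6.566 h.
Distance = v·t = 0.75·23640 = 17730 m = 17.73 km.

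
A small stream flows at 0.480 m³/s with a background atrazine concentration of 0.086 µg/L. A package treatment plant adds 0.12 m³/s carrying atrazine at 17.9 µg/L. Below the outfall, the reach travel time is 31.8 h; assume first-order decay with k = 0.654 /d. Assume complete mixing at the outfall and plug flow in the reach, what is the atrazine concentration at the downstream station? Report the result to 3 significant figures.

Mass balance: C = (0.4800·0.08600 + 0.1200·17.90) / 0.6000 = 2.189/0.6000 = 3.649 µg/L.
After decay, C = 3.649 × e^(−kt) = 3.649 × 0.4204 = 1.534 µg/L.

1.53 µg/L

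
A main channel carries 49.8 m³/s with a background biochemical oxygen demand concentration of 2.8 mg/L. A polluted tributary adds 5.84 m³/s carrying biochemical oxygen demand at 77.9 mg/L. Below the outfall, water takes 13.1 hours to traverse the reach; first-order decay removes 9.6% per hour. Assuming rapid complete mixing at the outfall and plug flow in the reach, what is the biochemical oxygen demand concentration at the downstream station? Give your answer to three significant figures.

2.85 mg/L

Conservation of mass: C = (49.80·2.800 + 5.840·77.90) / 55.64 = 594.4/55.64 = 10.68 mg/L.
9.6%/h lost → k = −ln(1 − 0.096) = 0.1009 h⁻¹.
Decay over the reach: 10.68·exp(−kt) = 10.68·0.2666 = 2.848 mg/L.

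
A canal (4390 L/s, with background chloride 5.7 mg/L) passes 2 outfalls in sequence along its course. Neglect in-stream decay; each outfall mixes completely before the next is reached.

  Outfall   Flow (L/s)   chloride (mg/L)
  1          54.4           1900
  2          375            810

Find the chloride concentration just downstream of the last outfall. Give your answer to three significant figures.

After outfall 1: Q = 4390 + 54.40 = 4444 L/s; C = (4390·5.700 + 54.40·1900)/4444 = 28.89 mg/L.
After outfall 2: Q = 4444 + 375.0 = 4819 L/s; C = (4444·28.89 + 375.0·810.0)/4819 = 89.67 mg/L.

89.7 mg/L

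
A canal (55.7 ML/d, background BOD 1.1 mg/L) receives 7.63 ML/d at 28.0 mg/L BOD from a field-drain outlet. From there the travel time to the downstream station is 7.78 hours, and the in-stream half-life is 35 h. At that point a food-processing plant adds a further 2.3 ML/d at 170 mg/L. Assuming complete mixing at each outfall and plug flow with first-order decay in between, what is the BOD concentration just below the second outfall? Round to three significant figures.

9.55 mg/L

Mass balance: C = (55.70·1.100 + 7.630·28.00) / 63.33 = 274.9/63.33 = 4.341 mg/L; combined flow 63.33 ML/d.
Half-life 35 h → k = ln 2 / 35 = 0.01980 h⁻¹ = 0.4753 d⁻¹.
After decay, C = 4.341 × e^(−kt) = 4.341 × 0.8572 = 3.721 mg/L.
Second outfall: C = (63.33·3.721 + 2.300·170.0)/65.63 = 9.548 mg/L.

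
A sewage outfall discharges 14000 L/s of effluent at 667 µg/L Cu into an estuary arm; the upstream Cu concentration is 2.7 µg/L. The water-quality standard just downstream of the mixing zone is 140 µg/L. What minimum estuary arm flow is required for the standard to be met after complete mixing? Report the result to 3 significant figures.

Set C_mix = 140: (Q·2.700 + 14000·667.0) / (Q + 14000) = 140
→ Q = 14000·(667.0 − 140)/(140 − 2.700) = 53740 L/s.

53700 L/s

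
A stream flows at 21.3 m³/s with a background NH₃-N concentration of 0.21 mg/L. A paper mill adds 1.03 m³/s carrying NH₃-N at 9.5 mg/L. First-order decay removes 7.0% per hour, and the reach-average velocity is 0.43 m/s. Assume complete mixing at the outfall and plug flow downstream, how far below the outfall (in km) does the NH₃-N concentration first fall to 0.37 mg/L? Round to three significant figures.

Conservation of mass: C = (21.30·0.2100 + 1.030·9.500) / 22.33 = 14.26/22.33 = 0.6385 mg/L.
7.0%/h lost → k = −ln(1 − 0.07) = 0.07257 h⁻¹.
Set 0.6385·exp(−k·t) = 0.37 → t = ln(0.6385/0.37)/k = 27070 s = 7.519 h.
Distance = v·t = 0.43·27070 = 11640 m = 11.64 km.

11.6 km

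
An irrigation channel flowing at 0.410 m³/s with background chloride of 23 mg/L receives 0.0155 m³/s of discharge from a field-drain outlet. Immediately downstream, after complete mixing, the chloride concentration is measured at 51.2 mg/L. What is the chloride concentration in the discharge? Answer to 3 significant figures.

797 mg/L

Mass balance: 0.4100·23.00 + 0.01550·Cₑ = 0.4255·51.20
→ Cₑ = (0.4255·51.20 − 0.4100·23.00) / 0.01550 = 797.1 mg/L.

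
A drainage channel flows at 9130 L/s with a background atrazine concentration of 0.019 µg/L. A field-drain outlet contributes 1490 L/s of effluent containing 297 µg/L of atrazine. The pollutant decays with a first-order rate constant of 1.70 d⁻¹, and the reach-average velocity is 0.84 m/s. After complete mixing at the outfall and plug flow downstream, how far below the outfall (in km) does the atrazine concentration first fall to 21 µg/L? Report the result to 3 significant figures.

Mass balance: C = (9130·0.01900 + 1490·297.0) / 10620 = 442700/10620 = 41.69 µg/L.
Set 41.69·exp(−k·t) = 21 → t = ln(41.69/21)/k = 34850 s = 9.680 h.
Distance = v·t = 0.84·34850 = 29270 m = 29.27 km.

29.3 km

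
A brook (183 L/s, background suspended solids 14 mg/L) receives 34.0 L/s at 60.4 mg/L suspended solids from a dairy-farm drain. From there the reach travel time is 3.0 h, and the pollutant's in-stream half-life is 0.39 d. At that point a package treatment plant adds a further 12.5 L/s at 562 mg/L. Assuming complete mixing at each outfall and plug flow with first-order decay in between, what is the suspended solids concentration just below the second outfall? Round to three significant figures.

Flow-weighted average: C = (183.0·14.00 + 34.00·60.40) / 217.0 = 4616/217.0 = 21.27 mg/L; combined flow 217.0 L/s.
Half-life 0.39 d → k = ln 2 / 0.39 = 1.777 d⁻¹.
First-order decay: C = 21.27·exp(−k·t) = 21.27·0.8008 = 17.03 mg/L.
Second outfall: C = (217.0·17.03 + 12.50·562.0)/229.5 = 46.72 mg/L.

46.7 mg/L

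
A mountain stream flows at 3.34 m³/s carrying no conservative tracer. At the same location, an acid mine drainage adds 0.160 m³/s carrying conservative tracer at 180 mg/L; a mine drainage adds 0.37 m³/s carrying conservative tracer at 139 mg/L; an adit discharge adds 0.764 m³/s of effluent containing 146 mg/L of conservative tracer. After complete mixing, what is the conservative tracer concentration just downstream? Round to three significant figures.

41.4 mg/L

Mass balance: C = (3.340·0 + 0.1600·180.0 + 0.3700·139.0 + 0.7640·146.0) / 4.634 = 191.8/4.634 = 41.38 mg/L.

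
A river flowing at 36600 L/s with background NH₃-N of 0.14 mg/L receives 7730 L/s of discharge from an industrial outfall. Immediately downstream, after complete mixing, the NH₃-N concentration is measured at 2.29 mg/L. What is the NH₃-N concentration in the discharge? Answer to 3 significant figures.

12.5 mg/L

Mass balance: 36600·0.1400 + 7730·Cₑ = 44330·2.290
→ Cₑ = (44330·2.290 − 36600·0.1400) / 7730 = 12.47 mg/L.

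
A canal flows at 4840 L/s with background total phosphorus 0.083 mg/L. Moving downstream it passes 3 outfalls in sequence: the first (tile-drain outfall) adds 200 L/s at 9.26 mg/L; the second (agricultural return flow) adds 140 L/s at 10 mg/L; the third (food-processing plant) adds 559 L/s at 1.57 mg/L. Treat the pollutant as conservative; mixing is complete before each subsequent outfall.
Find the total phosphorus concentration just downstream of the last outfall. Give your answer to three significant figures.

Below outfall 1: Q → 5040 L/s, C = (4840·0.08300 + 200.0·9.260)/5040 = 0.4472 mg/L.
Below outfall 2: Q → 5180 L/s, C = (5040·0.4472 + 140.0·10.00)/5180 = 0.7054 mg/L.
Below outfall 3: Q → 5739 L/s, C = (5180·0.7054 + 559.0·1.570)/5739 = 0.7896 mg/L.

0.790 mg/L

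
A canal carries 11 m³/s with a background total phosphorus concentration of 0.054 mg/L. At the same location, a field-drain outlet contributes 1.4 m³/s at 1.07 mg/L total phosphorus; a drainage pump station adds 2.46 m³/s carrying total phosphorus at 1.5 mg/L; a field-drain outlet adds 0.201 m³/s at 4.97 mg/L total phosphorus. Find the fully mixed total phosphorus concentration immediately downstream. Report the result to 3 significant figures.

After mixing, C = (11.00·0.05400 + 1.400·1.070 + 2.460·1.500 + 0.2010·4.970) / 15.06 = 6.781/15.06 = 0.4502 mg/L.

0.450 mg/L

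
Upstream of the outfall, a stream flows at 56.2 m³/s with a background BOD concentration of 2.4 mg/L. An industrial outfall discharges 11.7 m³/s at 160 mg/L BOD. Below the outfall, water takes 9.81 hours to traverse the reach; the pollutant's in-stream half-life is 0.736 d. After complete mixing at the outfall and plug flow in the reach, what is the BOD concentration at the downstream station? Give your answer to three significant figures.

20.1 mg/L

After mixing, C = (56.20·2.400 + 11.70·160.0) / 67.90 = 2007/67.90 = 29.56 mg/L.
Half-life 0.736 d → k = ln 2 / 0.736 = 0.9418 d⁻¹.
Decay over the reach: 29.56·exp(−kt) = 29.56·0.6805 = 20.11 mg/L.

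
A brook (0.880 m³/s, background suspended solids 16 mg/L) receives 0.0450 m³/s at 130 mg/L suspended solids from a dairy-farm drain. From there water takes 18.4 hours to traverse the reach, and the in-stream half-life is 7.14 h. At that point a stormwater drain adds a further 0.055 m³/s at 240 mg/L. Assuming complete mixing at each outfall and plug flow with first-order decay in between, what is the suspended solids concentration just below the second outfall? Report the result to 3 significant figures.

Conservation of mass: C = (0.8800·16.00 + 0.04500·130.0) / 0.9250 = 19.93/0.9250 = 21.55 mg/L; combined flow 0.9250 m³/s.
Half-life 7.14 h → k = ln 2 / 7.14 = 0.09708 h⁻¹ = 2.330 d⁻¹.
Decay over the reach: 21.55·exp(−kt) = 21.55·0.1676 = 3.611 mg/L.
At the second outfall, C = (0.9250·3.611 + 0.05500·240.0) / (0.9250 + 0.05500) = 16.88 mg/L.

16.9 mg/L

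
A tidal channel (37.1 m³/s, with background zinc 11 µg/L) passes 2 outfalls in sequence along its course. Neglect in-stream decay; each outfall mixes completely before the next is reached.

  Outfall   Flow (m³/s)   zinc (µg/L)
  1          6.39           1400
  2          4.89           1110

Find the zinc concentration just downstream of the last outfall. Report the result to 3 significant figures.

306 µg/L

Below outfall 1: Q → 43.49 m³/s, C = (37.10·11.00 + 6.390·1400)/43.49 = 215.1 µg/L.
Below outfall 2: Q → 48.38 m³/s, C = (43.49·215.1 + 4.890·1110)/48.38 = 305.5 µg/L.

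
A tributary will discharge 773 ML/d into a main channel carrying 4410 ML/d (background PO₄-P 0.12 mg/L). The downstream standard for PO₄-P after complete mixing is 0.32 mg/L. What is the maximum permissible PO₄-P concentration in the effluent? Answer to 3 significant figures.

1.46 mg/L

At the limit, (Qr·Cr + Qe·Cₑ)/(Qr + Qe) = 0.32:
Cₑ = (5183·0.32 − 4410·0.1200) / 773.0 = 1.461 mg/L.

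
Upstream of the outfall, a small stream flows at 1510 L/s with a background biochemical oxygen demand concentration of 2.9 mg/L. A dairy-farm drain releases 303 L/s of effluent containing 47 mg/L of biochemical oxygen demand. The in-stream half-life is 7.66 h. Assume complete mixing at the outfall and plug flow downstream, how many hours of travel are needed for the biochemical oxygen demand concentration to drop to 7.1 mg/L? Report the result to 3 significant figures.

Conservation of mass: C = (1510·2.900 + 303.0·47.00) / 1813 = 18620/1813 = 10.27 mg/L.
Half-life 7.66 h → k = ln 2 / 7.66 = 0.09049 h⁻¹ = 2.172 d⁻¹.
10.27·exp(−k·t) = 7.1 → t = ln(10.27/7.1)/k = 14690 s = 4.080 h.

4.08 h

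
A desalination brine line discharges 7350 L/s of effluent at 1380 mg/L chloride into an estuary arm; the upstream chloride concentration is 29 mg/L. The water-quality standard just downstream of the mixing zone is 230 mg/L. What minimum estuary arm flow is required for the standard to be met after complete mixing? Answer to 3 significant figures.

Set C_mix = 230: (Q·29.00 + 7350·1380) / (Q + 7350) = 230
→ Q = 7350·(1380 − 230)/(230 − 29.00) = 42050 L/s.

42100 L/s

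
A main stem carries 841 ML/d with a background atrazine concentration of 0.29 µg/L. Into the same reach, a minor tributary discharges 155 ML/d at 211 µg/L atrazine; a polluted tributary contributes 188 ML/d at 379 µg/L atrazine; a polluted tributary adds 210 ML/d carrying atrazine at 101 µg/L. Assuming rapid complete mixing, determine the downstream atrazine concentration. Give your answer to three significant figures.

Conservation of mass: C = (841.0·0.2900 + 155.0·211.0 + 188.0·379.0 + 210.0·101.0) / 1394 = 125400/1394 = 89.96 µg/L.

90.0 µg/L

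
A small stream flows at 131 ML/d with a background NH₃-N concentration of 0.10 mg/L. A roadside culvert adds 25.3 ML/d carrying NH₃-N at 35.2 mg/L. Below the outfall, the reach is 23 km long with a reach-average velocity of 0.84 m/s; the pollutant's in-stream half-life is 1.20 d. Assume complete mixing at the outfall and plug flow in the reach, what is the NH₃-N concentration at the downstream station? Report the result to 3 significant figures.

Mass balance: C = (131.0·0.1000 + 25.30·35.20) / 156.3 = 903.7/156.3 = 5.782 mg/L.
Travel time t = 23·1000 / 0.84 = 27380 s = 7.606 h.
Half-life 1.20 d → k = ln 2 / 1.20 = 0.5776 d⁻¹.
Applying C = C₀e^(−kt): 5.782 × 0.8327 = 4.814 mg/L.

4.81 mg/L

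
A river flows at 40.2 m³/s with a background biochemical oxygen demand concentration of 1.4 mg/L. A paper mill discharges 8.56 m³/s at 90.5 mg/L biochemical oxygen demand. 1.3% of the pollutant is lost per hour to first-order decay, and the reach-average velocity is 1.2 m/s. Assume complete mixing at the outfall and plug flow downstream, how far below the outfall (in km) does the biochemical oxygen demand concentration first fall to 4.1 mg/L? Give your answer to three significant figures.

Mass balance: C = (40.20·1.400 + 8.560·90.50) / 48.76 = 831.0/48.76 = 17.04 mg/L.
1.3%/h lost → k = −ln(1 − 0.013) = 0.01309 h⁻¹.
Set 17.04·exp(−k·t) = 4.1 → t = ln(17.04/4.1)/k = 392000 s = 108.9 h.
Distance = v·t = 1.2·392000 = 470300 m = 470.3 km.

470 km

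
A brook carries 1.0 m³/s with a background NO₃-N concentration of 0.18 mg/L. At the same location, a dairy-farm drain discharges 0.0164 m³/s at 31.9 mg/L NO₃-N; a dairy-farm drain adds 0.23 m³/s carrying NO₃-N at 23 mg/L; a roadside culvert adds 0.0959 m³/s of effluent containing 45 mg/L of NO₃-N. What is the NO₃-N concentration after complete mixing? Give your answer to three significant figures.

7.68 mg/L

Mass balance: C = (1.000·0.1800 + 0.01640·31.90 + 0.2300·23.00 + 0.09590·45.00) / 1.342 = 10.31/1.342 = 7.680 mg/L.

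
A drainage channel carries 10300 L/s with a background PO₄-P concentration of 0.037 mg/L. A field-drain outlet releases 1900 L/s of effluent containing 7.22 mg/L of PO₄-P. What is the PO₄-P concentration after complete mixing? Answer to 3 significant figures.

1.16 mg/L

Mass balance: C = (10300·0.03700 + 1900·7.220) / 12200 = 14100/12200 = 1.156 mg/L.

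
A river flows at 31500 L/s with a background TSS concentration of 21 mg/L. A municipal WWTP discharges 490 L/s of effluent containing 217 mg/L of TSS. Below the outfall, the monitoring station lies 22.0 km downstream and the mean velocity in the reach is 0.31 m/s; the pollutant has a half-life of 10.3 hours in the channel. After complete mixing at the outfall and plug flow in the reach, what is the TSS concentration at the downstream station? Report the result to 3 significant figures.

Mass balance: C = (31500·21.00 + 490.0·217.0) / 31990 = 767800/31990 = 24.00 mg/L.
Travel time t = 22.0·1000 / 0.31 = 70970 s = 19.71 h.
Half-life 10.3 h → k = ln 2 / 10.3 = 0.06730 h⁻¹ = 1.615 d⁻¹.
Applying C = C₀e^(−kt): 24.00 × 0.2654 = 6.370 mg/L.

6.37 mg/L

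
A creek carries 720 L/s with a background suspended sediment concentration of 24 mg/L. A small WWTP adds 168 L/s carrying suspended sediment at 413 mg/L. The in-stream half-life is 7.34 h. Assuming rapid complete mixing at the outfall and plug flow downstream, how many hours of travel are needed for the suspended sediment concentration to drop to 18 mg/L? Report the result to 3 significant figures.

Mass balance: C = (720.0·24.00 + 168.0·413.0) / 888.0 = 86660/888.0 = 97.59 mg/L.
Half-life 7.34 h → k = ln 2 / 7.34 = 0.09443 h⁻¹ = 2.266 d⁻¹.
97.59·exp(−k·t) = 18 → t = ln(97.59/18)/k = 64440 s = 17.90 h.

17.9 h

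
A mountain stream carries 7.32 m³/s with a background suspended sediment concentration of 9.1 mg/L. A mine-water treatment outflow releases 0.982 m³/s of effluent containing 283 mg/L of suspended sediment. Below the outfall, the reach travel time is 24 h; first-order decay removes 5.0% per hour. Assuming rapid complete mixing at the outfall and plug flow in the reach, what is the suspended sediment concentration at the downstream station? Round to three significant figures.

Flow-weighted average: C = (7.320·9.100 + 0.9820·283.0) / 8.302 = 344.5/8.302 = 41.50 mg/L.
5.0%/h lost → k = −ln(1 − 0.05) = 0.05129 h⁻¹.
Decay over the reach: 41.50·exp(−kt) = 41.50·0.2920 = 12.12 mg/L.

12.1 mg/L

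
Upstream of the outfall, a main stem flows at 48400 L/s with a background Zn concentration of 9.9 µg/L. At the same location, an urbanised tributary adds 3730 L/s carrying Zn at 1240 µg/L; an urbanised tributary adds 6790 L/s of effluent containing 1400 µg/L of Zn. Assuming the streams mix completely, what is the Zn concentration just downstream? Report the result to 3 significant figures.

248 µg/L

Mass balance: C = (48400·9.900 + 3730·1240 + 6790·1400) / 58920 = 14610000/58920 = 248.0 µg/L.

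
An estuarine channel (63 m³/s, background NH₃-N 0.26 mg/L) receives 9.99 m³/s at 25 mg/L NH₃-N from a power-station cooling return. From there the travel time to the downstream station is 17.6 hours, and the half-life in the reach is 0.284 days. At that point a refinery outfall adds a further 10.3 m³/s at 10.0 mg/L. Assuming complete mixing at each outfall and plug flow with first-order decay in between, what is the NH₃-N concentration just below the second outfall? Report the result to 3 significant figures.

1.77 mg/L

Conservation of mass: C = (63.00·0.2600 + 9.990·25.00) / 72.99 = 266.1/72.99 = 3.646 mg/L; combined flow 72.99 m³/s.
Half-life 0.284 d → k = ln 2 / 0.284 = 2.441 d⁻¹.
After decay, C = 3.646 × e^(−kt) = 3.646 × 0.1670 = 0.6089 mg/L.
Second outfall: C = (72.99·0.6089 + 10.30·10.00)/83.29 = 1.770 mg/L.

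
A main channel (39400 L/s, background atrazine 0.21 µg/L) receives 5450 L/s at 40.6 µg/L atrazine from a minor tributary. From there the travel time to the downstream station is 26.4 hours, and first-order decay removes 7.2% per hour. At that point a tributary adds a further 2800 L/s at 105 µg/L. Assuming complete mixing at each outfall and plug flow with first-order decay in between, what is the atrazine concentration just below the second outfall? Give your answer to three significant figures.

6.84 µg/L

Conservation of mass: C = (39400·0.2100 + 5450·40.60) / 44850 = 229500/44850 = 5.118 µg/L; combined flow 44850 L/s.
7.2%/h lost → k = −ln(1 − 0.072) = 0.07472 h⁻¹.
After decay, C = 5.118 × e^(−kt) = 5.118 × 0.1391 = 0.7118 µg/L.
Second outfall: C = (44850·0.7118 + 2800·105.0)/47650 = 6.840 µg/L.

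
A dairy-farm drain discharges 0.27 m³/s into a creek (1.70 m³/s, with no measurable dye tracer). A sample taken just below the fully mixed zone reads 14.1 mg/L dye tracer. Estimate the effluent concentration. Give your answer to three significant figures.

Mass balance: 1.700·0 + 0.2700·Cₑ = 1.970·14.10
→ Cₑ = (1.970·14.10 − 1.700·0) / 0.2700 = 102.9 mg/L.

103 mg/L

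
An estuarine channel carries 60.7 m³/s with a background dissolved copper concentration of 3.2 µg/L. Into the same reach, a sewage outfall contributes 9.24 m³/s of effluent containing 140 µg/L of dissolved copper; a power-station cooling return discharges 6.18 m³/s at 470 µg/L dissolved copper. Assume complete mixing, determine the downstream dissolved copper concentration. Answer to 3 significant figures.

After mixing, C = (60.70·3.200 + 9.240·140.0 + 6.180·470.0) / 76.12 = 4392/76.12 = 57.70 µg/L.

57.7 µg/L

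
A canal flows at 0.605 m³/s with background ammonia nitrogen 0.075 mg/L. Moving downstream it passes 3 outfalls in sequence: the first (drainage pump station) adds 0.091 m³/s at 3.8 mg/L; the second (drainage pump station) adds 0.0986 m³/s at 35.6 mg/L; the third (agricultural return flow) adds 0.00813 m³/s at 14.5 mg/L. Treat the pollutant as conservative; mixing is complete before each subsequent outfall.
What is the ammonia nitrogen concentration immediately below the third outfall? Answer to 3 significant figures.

Below outfall 1: Q → 0.6960 m³/s, C = (0.6050·0.07500 + 0.09100·3.800)/0.6960 = 0.5620 mg/L.
Below outfall 2: Q → 0.7946 m³/s, C = (0.6960·0.5620 + 0.09860·35.60)/0.7946 = 4.910 mg/L.
Below outfall 3: Q → 0.8027 m³/s, C = (0.7946·4.910 + 0.008130·14.50)/0.8027 = 5.007 mg/L.

5.01 mg/L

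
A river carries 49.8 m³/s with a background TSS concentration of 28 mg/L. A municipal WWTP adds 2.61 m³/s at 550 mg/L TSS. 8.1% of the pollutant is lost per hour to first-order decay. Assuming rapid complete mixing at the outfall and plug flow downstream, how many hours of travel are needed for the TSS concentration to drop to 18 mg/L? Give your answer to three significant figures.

13.0 h

Mixed concentration C = ΣQC/ΣQ = (49.80·28.00 + 2.610·550.0) / 52.41 = 2830/52.41 = 54.00 mg/L.
8.1%/h lost → k = −ln(1 − 0.081) = 0.08447 h⁻¹.
54.00·exp(−k·t) = 18 → t = ln(54.00/18)/k = 46820 s = 13.01 h.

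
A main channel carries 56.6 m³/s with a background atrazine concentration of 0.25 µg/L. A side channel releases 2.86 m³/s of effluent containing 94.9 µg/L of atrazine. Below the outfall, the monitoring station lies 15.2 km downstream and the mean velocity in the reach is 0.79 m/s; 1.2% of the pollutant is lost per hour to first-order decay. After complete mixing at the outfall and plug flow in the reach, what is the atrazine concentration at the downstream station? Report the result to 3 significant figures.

Mixed concentration C = ΣQC/ΣQ = (56.60·0.2500 + 2.860·94.90) / 59.46 = 285.6/59.46 = 4.803 µg/L.
Travel time t = 15.2·1000 / 0.79 = 19240 s = 5.345 h.
1.2%/h lost → k = −ln(1 − 0.012) = 0.01207 h⁻¹.
Decay over the reach: 4.803·exp(−kt) = 4.803·0.9375 = 4.503 µg/L.

4.50 µg/L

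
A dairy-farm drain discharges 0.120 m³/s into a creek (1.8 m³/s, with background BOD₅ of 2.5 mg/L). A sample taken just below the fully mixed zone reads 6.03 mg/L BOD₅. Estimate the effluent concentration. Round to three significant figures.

59.0 mg/L

Mass balance: 1.800·2.500 + 0.1200·Cₑ = 1.920·6.030
→ Cₑ = (1.920·6.030 − 1.800·2.500) / 0.1200 = 58.98 mg/L.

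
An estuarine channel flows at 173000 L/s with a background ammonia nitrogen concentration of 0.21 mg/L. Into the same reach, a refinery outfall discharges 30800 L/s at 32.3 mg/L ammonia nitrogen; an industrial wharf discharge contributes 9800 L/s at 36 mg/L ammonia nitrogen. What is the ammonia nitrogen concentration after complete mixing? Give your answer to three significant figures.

Conservation of mass: C = (173000·0.2100 + 30800·32.30 + 9800·36.00) / 213600 = 1384000/213600 = 6.479 mg/L.

6.48 mg/L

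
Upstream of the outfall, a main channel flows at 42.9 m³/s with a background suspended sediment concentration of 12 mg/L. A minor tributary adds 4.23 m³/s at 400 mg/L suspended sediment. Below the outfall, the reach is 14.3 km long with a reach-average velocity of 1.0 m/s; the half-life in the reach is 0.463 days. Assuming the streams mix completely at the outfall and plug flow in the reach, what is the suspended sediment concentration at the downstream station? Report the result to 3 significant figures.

Conservation of mass: C = (42.90·12.00 + 4.230·400.0) / 47.13 = 2207/47.13 = 46.82 mg/L.
Travel time t = 14.3·1000 / 1.0 = 14300 s = 3.972 h.
Half-life 0.463 d → k = ln 2 / 0.463 = 1.497 d⁻¹.
Applying C = C₀e^(−kt): 46.82 × 0.7805 = 36.55 mg/L.

36.5 mg/L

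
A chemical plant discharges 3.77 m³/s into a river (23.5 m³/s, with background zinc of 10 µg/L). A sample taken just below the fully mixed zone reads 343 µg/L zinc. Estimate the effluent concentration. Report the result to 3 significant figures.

2420 µg/L

Mass balance: 23.50·10.00 + 3.770·Cₑ = 27.27·343.0
→ Cₑ = (27.27·343.0 − 23.50·10.00) / 3.770 = 2419 µg/L.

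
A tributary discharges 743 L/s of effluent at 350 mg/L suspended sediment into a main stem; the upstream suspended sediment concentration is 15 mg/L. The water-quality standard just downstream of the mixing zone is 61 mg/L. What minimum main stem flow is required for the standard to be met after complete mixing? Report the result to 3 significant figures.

Set C_mix = 61: (Q·15.00 + 743.0·350.0) / (Q + 743.0) = 61
→ Q = 743.0·(350.0 − 61)/(61 − 15.00) = 4668 L/s.

4670 L/s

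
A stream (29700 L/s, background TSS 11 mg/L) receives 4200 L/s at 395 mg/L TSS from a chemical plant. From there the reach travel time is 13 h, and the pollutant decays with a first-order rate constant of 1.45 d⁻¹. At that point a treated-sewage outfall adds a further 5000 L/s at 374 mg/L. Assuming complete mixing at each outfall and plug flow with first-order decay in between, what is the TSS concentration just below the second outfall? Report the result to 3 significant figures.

71.3 mg/L

Conservation of mass: C = (29700·11.00 + 4200·395.0) / 33900 = 1986000/33900 = 58.58 mg/L; combined flow 33900 L/s.
First-order decay: C = 58.58·exp(−k·t) = 58.58·0.4559 = 26.71 mg/L.
At the second outfall, C = (33900·26.71 + 5000·374.0) / (33900 + 5000) = 71.35 mg/L.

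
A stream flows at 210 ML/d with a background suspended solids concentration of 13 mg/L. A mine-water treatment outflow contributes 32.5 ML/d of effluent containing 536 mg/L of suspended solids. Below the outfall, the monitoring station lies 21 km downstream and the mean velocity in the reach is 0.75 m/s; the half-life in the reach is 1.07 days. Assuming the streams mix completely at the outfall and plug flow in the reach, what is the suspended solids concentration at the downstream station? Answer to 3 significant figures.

Flow-weighted average: C = (210.0·13.00 + 32.50·536.0) / 242.5 = 20150/242.5 = 83.09 mg/L.
Travel time t = 21·1000 / 0.75 = 28000 s = 7.778 h.
Half-life 1.07 d → k = ln 2 / 1.07 = 0.6478 d⁻¹.
Decay over the reach: 83.09·exp(−kt) = 83.09·0.8106 = 67.36 mg/L.

67.4 mg/L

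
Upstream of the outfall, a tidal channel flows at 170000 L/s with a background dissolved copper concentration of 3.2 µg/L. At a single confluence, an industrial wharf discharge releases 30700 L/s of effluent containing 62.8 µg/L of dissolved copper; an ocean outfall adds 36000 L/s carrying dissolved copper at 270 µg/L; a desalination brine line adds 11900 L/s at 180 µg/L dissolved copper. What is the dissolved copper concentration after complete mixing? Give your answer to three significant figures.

Mass balance: C = (170000·3.200 + 30700·62.80 + 36000·270.0 + 11900·180.0) / 248600 = 14330000/248600 = 57.66 µg/L.

57.7 µg/L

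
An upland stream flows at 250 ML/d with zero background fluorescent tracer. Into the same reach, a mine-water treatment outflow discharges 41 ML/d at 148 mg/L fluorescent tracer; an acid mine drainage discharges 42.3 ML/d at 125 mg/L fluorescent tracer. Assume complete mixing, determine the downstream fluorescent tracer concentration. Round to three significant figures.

After mixing, C = (250.0·0 + 41.00·148.0 + 42.30·125.0) / 333.3 = 11360/333.3 = 34.07 mg/L.

34.1 mg/L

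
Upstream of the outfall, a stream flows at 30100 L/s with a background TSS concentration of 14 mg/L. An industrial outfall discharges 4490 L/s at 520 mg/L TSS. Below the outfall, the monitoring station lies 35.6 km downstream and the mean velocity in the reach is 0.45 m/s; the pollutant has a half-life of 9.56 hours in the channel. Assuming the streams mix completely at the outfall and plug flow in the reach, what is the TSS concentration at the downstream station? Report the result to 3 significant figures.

16.2 mg/L

Mixed concentration C = ΣQC/ΣQ = (30100·14.00 + 4490·520.0) / 34590 = 2756000/34590 = 79.68 mg/L.
Travel time t = 35.6·1000 / 0.45 = 79110 s = 21.98 h.
Half-life 9.56 h → k = ln 2 / 9.56 = 0.07250 h⁻¹ = 1.740 d⁻¹.
After decay, C = 79.68 × e^(−kt) = 79.68 × 0.2033 = 16.20 mg/L.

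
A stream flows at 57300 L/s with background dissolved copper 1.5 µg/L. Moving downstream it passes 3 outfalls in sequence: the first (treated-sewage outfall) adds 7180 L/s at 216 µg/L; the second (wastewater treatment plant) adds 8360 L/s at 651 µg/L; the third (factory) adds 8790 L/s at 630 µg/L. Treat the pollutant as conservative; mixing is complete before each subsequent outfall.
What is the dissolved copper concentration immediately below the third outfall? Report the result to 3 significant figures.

155 µg/L

Below outfall 1: Q → 64480 L/s, C = (57300·1.500 + 7180·216.0)/64480 = 25.39 µg/L.
Below outfall 2: Q → 72840 L/s, C = (64480·25.39 + 8360·651.0)/72840 = 97.19 µg/L.
Below outfall 3: Q → 81630 L/s, C = (72840·97.19 + 8790·630.0)/81630 = 154.6 µg/L.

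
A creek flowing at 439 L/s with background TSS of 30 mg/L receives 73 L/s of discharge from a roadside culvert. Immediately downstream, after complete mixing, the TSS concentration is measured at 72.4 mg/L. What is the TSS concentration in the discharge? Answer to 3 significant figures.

Mass balance: 439.0·30.00 + 73.00·Cₑ = 512.0·72.40
→ Cₑ = (512.0·72.40 − 439.0·30.00) / 73.00 = 327.4 mg/L.

327 mg/L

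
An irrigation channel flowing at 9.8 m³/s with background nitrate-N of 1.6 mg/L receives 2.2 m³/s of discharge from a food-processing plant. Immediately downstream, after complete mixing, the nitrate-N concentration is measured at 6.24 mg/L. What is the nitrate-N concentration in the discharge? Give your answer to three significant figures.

Mass balance: 9.800·1.600 + 2.200·Cₑ = 12.00·6.240
→ Cₑ = (12.00·6.240 − 9.800·1.600) / 2.200 = 26.91 mg/L.

26.9 mg/L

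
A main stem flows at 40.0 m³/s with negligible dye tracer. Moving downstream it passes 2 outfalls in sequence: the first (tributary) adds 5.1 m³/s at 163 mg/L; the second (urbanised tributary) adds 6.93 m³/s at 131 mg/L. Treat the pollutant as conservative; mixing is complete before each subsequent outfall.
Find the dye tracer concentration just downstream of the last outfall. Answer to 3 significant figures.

Below outfall 1: Q → 45.10 m³/s, C = (40.00·0 + 5.100·163.0)/45.10 = 18.43 mg/L.
Below outfall 2: Q → 52.03 m³/s, C = (45.10·18.43 + 6.930·131.0)/52.03 = 33.43 mg/L.

33.4 mg/L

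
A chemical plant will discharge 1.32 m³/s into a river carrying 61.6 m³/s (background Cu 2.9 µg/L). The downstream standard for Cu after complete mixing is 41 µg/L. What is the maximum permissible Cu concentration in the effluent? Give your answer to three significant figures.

At the limit, (Qr·Cr + Qe·Cₑ)/(Qr + Qe) = 41:
Cₑ = (62.92·41 − 61.60·2.900) / 1.320 = 1819 µg/L.

1820 µg/L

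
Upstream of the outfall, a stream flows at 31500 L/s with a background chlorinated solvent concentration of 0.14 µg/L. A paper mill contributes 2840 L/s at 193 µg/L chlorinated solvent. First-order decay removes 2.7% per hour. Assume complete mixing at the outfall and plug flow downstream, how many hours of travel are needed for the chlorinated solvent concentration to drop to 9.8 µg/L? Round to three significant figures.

18.1 h

After mixing, C = (31500·0.1400 + 2840·193.0) / 34340 = 552500/34340 = 16.09 µg/L.
2.7%/h lost → k = −ln(1 − 0.027) = 0.02737 h⁻¹.
16.09·exp(−k·t) = 9.8 → t = ln(16.09/9.8)/k = 65210 s = 18.11 h.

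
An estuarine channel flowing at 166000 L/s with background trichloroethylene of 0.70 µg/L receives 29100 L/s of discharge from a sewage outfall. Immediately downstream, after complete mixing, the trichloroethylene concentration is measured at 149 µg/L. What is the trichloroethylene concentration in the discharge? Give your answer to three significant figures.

Mass balance: 166000·0.7000 + 29100·Cₑ = 195100·149.0
→ Cₑ = (195100·149.0 − 166000·0.7000) / 29100 = 995.0 µg/L.

995 µg/L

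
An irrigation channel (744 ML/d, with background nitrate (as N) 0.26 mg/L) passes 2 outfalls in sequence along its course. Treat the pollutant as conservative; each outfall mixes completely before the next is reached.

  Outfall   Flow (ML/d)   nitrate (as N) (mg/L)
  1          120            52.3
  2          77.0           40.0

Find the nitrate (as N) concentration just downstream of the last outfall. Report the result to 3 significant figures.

10.1 mg/L

After outfall 1: Q = 744.0 + 120.0 = 864.0 ML/d; C = (744.0·0.2600 + 120.0·52.30)/864.0 = 7.488 mg/L.
After outfall 2: Q = 864.0 + 77.00 = 941.0 ML/d; C = (864.0·7.488 + 77.00·40.00)/941.0 = 10.15 mg/L.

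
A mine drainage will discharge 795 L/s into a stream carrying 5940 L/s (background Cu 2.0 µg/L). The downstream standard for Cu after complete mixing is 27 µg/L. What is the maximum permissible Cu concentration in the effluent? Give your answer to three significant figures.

214 µg/L

At the limit, (Qr·Cr + Qe·Cₑ)/(Qr + Qe) = 27:
Cₑ = (6735·27 − 5940·2.000) / 795.0 = 213.8 µg/L.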